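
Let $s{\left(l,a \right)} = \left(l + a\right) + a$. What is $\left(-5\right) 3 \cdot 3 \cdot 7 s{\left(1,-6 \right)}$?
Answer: $3465$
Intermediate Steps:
$s{\left(l,a \right)} = l + 2 a$ ($s{\left(l,a \right)} = \left(a + l\right) + a = l + 2 a$)
$\left(-5\right) 3 \cdot 3 \cdot 7 s{\left(1,-6 \right)} = \left(-5\right) 3 \cdot 3 \cdot 7 \left(1 + 2 \left(-6\right)\right) = \left(-15\right) 3 \cdot 7 \left(1 - 12\right) = \left(-45\right) 7 \left(-11\right) = \left(-315\right) \left(-11\right) = 3465$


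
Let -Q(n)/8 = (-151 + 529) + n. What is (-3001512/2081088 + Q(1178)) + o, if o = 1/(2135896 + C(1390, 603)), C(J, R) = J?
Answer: -1153617258421721/92664171816 ≈ -12449.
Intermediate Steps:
Q(n) = -3024 - 8*n (Q(n) = -8*((-151 + 529) + n) = -8*(378 + n) = -3024 - 8*n)
o = 1/2137286 (o = 1/(2135896 + 1390) = 1/2137286 ≈ 4.6788e-7)
(-3001512/2081088 + Q(1178)) + o = (-3001512/2081088 + (-3024 - 8*1178)) + 1/2137286 = (-3001512*1/2081088 + (-3024 - 9424)) + 1/2137286 = (-125063/86712 - 12448) + 1/2137286 = -1079516039/86712 + 1/2137286 = -1153617258421721/92664171816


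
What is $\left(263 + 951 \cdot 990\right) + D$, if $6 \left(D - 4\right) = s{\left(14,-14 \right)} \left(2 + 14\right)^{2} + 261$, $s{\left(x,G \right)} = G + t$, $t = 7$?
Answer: $\frac{5649011}{6} \approx 9.415 \cdot 10^{5}$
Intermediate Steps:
$s{\left(x,G \right)} = 7 + G$ ($s{\left(x,G \right)} = G + 7 = 7 + G$)
$D = - \frac{1507}{6}$ ($D = 4 + \frac{\left(7 - 14\right) \left(2 + 14\right)^{2} + 261}{6} = 4 + \frac{- 7 \cdot 16^{2} + 261}{6} = 4 + \frac{\left(-7\right) 256 + 261}{6} = 4 + \frac{-1792 + 261}{6} = 4 + \frac{1}{6} \left(-1531\right) = 4 - \frac{1531}{6} = - \frac{1507}{6} \approx -251.17$)
$\left(263 + 951 \cdot 990\right) + D = \left(263 + 951 \cdot 990\right) - \frac{1507}{6} = \left(263 + 941490\right) - \frac{1507}{6} = 941753 - \frac{1507}{6} = \frac{5649011}{6}$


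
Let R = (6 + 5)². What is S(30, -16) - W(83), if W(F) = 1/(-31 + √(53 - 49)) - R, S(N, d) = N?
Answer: 4380/29 ≈ 151.03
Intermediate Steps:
R = 121 (R = 11² = 121)
W(F) = -3510/29 (W(F) = 1/(-31 + √(53 - 49)) - 1*121 = 1/(-31 + √4) - 121 = 1/(-31 + 2) - 121 = 1/(-29) - 121 = -1/29 - 121 = -3510/29)
S(30, -16) - W(83) = 30 - 1*(-3510/29) = 30 + 3510/29 = 4380/29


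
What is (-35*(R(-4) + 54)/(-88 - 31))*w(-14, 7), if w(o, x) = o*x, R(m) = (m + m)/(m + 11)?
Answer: -25900/17 ≈ -1523.5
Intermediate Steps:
R(m) = 2*m/(11 + m) (R(m) = (2*m)/(11 + m) = 2*m/(11 + m))
(-35*(R(-4) + 54)/(-88 - 31))*w(-14, 7) = (-35*(2*(-4)/(11 - 4) + 54)/(-88 - 31))*(-14*7) = -35*(2*(-4)/7 + 54)/(-119)*(-98) = -35*(2*(-4)*(1/7) + 54)*(-1)/119*(-98) = -35*(-8/7 + 54)*(-1)/119*(-98) = -1850*(-1)/119*(-98) = -35*(-370/833)*(-98) = (1850/119)*(-98) = -25900/17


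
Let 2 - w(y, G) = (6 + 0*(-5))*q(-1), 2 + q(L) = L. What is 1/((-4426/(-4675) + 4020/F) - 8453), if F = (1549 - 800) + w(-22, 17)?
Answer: -3595075/30366971881 ≈ -0.00011839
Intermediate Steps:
q(L) = -2 + L
w(y, G) = 20 (w(y, G) = 2 - (6 + 0*(-5))*(-2 - 1) = 2 - (6 + 0)*(-3) = 2 - 6*(-3) = 2 - 1*(-18) = 2 + 18 = 20)
F = 769 (F = (1549 - 800) + 20 = 749 + 20 = 769)
1/((-4426/(-4675) + 4020/F) - 8453) = 1/((-4426/(-4675) + 4020/769) - 8453) = 1/((-4426*(-1/4675) + 4020*(1/769)) - 8453) = 1/((4426/4675 + 4020/769) - 8453) = 1/(22197094/3595075 - 8453) = 1/(-30366971881/3595075) = -3595075/30366971881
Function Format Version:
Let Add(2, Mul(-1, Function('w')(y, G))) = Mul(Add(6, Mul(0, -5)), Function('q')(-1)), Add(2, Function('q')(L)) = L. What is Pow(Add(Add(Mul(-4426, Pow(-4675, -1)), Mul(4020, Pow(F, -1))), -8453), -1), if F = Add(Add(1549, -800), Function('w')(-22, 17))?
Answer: Rational(-3595075, 30366971881) ≈ -0.00011839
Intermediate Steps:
Function('q')(L) = Add(-2, L)
Function('w')(y, G) = 20 (Function('w')(y, G) = Add(2, Mul(-1, Mul(Add(6, Mul(0, -5)), Add(-2, -1)))) = Add(2, Mul(-1, Mul(Add(6, 0), -3))) = Add(2, Mul(-1, Mul(6, -3))) = Add(2, Mul(-1, -18)) = Add(2, 18) = 20)
F = 769 (F = Add(Add(1549, -800), 20) = Add(749, 20) = 769)
Pow(Add(Add(Mul(-4426, Pow(-4675, -1)), Mul(4020, Pow(F, -1))), -8453), -1) = Pow(Add(Add(Mul(-4426, Pow(-4675, -1)), Mul(4020, Pow(769, -1))), -8453), -1) = Pow(Add(Add(Mul(-4426, Rational(-1, 4675)), Mul(4020, Rational(1, 769))), -8453), -1) = Pow(Add(Add(Rational(4426, 4675), Rational(4020, 769)), -8453), -1) = Pow(Add(Rational(22197094, 3595075), -8453), -1) = Pow(Rational(-30366971881, 3595075), -1) = Rational(-3595075, 30366971881)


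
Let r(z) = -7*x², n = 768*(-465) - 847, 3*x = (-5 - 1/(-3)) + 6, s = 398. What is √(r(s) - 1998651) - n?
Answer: 357967 + I*√161890843/9 ≈ 3.5797e+5 + 1413.7*I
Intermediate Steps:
x = 4/9 (x = ((-5 - 1/(-3)) + 6)/3 = ((-5 - 1*(-⅓)) + 6)/3 = ((-5 + ⅓) + 6)/3 = (-14/3 + 6)/3 = (⅓)*(4/3) = 4/9 ≈ 0.44444)
n = -357967 (n = -357120 - 847 = -357967)
r(z) = -112/81 (r(z) = -7*(4/9)² = -7*16/81 = -112/81)
√(r(s) - 1998651) - n = √(-112/81 - 1998651) - 1*(-357967) = √(-161890843/81) + 357967 = I*√161890843/9 + 357967 = 357967 + I*√161890843/9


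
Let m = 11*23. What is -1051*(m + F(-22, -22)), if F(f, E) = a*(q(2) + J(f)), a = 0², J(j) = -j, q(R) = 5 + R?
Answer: -265903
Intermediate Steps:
a = 0
F(f, E) = 0 (F(f, E) = 0*((5 + 2) - f) = 0*(7 - f) = 0)
m = 253
-1051*(m + F(-22, -22)) = -1051*(253 + 0) = -1051*253 = -265903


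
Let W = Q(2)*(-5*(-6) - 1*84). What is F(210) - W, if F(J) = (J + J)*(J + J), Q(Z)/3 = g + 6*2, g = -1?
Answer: 178182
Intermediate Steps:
Q(Z) = 33 (Q(Z) = 3*(-1 + 6*2) = 3*(-1 + 12) = 3*11 = 33)
F(J) = 4*J**2 (F(J) = (2*J)*(2*J) = 4*J**2)
W = -1782 (W = 33*(-5*(-6) - 1*84) = 33*(30 - 84) = 33*(-54) = -1782)
F(210) - W = 4*210**2 - 1*(-1782) = 4*44100 + 1782 = 176400 + 1782 = 178182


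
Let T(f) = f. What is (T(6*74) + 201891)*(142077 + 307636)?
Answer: 90992679855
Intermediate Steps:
(T(6*74) + 201891)*(142077 + 307636) = (6*74 + 201891)*(142077 + 307636) = (444 + 201891)*449713 = 202335*449713 = 90992679855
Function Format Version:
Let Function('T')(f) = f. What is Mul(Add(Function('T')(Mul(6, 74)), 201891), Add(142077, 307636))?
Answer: 90992679855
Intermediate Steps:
Mul(Add(Function('T')(Mul(6, 74)), 201891), Add(142077, 307636)) = Mul(Add(Mul(6, 74), 201891), Add(142077, 307636)) = Mul(Add(444, 201891), 449713) = Mul(202335, 449713) = 90992679855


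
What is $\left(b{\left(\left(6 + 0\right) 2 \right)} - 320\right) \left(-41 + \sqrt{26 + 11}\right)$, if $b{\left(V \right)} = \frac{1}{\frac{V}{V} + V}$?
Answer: $\frac{170519}{13} - \frac{4159 \sqrt{37}}{13} \approx 11171.0$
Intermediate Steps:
$b{\left(V \right)} = \frac{1}{1 + V}$
$\left(b{\left(\left(6 + 0\right) 2 \right)} - 320\right) \left(-41 + \sqrt{26 + 11}\right) = \left(\frac{1}{1 + \left(6 + 0\right) 2} - 320\right) \left(-41 + \sqrt{26 + 11}\right) = \left(\frac{1}{1 + 6 \cdot 2} - 320\right) \left(-41 + \sqrt{37}\right) = \left(\frac{1}{1 + 12} - 320\right) \left(-41 + \sqrt{37}\right) = \left(\frac{1}{13} - 320\right) \left(-41 + \sqrt{37}\right) = - \frac{4159 \left(-41 + \sqrt{37}\right)}{13} = \frac{170519}{13} - \frac{4159 \sqrt{37}}{13}$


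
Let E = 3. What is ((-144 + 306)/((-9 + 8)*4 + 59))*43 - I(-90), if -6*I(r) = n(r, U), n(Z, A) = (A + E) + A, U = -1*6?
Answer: 13767/110 ≈ 125.15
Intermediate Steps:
U = -6
n(Z, A) = 3 + 2*A (n(Z, A) = (A + 3) + A = (3 + A) + A = 3 + 2*A)
I(r) = 3/2 (I(r) = -(3 + 2*(-6))/6 = -(3 - 12)/6 = -⅙*(-9) = 3/2)
((-144 + 306)/((-9 + 8)*4 + 59))*43 - I(-90) = ((-144 + 306)/((-9 + 8)*4 + 59))*43 - 1*3/2 = (162/(-1*4 + 59))*43 - 3/2 = (162/(-4 + 59))*43 - 3/2 = (162/55)*43 - 3/2 = 6966/55 - 3/2 = 13767/110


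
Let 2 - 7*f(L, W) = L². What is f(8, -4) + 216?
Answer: 1450/7 ≈ 207.14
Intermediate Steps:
f(L, W) = 2/7 - L²/7
f(8, -4) + 216 = (2/7 - ⅐*8²) + 216 = (2/7 - ⅐*64) + 216 = (2/7 - 64/7) + 216 = -62/7 + 216 = 1450/7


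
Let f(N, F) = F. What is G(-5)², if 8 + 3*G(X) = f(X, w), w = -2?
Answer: 100/9 ≈ 11.111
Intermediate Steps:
G(X) = -10/3 (G(X) = -8/3 + (⅓)*(-2) = -8/3 - ⅔ = -10/3)
G(-5)² = (-10/3)² = 100/9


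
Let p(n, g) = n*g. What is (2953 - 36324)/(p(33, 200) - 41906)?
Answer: 33371/35306 ≈ 0.94519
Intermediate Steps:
p(n, g) = g*n
(2953 - 36324)/(p(33, 200) - 41906) = (2953 - 36324)/(200*33 - 41906) = -33371/(6600 - 41906) = -33371/(-35306) = -33371*(-1/35306) = 33371/35306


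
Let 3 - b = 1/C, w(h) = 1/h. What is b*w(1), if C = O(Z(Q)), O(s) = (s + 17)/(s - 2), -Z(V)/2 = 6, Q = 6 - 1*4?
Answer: 29/5 ≈ 5.8000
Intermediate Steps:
Q = 2 (Q = 6 - 4 = 2)
Z(V) = -12 (Z(V) = -2*6 = -12)
O(s) = (17 + s)/(-2 + s)
C = -5/14 (C = (17 - 12)/(-2 - 12) = 5/(-14) = -1/14*5 = -5/14 ≈ -0.35714)
b = 29/5 (b = 3 - 1/(-5/14) = 3 - 1*(-14/5) = 3 + 14/5 = 29/5 ≈ 5.8000)
b*w(1) = (29/5)/1 = (29/5)*1 = 29/5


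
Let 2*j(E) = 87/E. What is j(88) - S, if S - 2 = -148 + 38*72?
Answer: -455753/176 ≈ -2589.5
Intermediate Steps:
j(E) = 87/(2*E) (j(E) = (87/E)/2 = 87/(2*E))
S = 2590 (S = 2 + (-148 + 38*72) = 2 + (-148 + 2736) = 2 + 2588 = 2590)
j(88) - S = (87/2)/88 - 1*2590 = (87/2)*(1/88) - 2590 = 87/176 - 2590 = -455753/176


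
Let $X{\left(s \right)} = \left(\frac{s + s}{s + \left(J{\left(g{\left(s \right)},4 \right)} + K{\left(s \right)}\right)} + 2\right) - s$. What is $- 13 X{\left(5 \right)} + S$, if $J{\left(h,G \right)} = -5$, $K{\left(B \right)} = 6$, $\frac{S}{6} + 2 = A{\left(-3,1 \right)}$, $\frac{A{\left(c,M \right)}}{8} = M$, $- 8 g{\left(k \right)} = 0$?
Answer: $\frac{160}{3} \approx 53.333$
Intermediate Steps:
$g{\left(k \right)} = 0$ ($g{\left(k \right)} = \left(- \frac{1}{8}\right) 0 = 0$)
$A{\left(c,M \right)} = 8 M$
$S = 36$ ($S = -12 + 6 \cdot 8 \cdot 1 = -12 + 6 \cdot 8 = -12 + 48 = 36$)
$X{\left(s \right)} = 2 - s + \frac{2 s}{1 + s}$ ($X{\left(s \right)} = \left(\frac{s + s}{s + \left(-5 + 6\right)} + 2\right) - s = \left(\frac{2 s}{s + 1} + 2\right) - s = \left(\frac{2 s}{1 + s} + 2\right) - s = \left(2 + \frac{2 s}{1 + s}\right) - s = 2 - s + \frac{2 s}{1 + s}$)
$- 13 X{\left(5 \right)} + S = - 13 \frac{2 - 5^{2} + 3 \cdot 5}{1 + 5} + 36 = - 13 \frac{2 - 25 + 15}{6} + 36 = - 13 \cdot \frac{1}{6} \left(-8\right) + 36 = \left(-13\right) \left(- \frac{4}{3}\right) + 36 = \frac{52}{3} + 36 = \frac{160}{3}$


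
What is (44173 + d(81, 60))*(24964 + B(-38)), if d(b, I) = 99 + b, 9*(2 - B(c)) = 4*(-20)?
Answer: 9969401222/9 ≈ 1.1077e+9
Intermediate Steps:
B(c) = 98/9 (B(c) = 2 - 4*(-20)/9 = 2 - ⅑*(-80) = 2 + 80/9 = 98/9)
(44173 + d(81, 60))*(24964 + B(-38)) = (44173 + (99 + 81))*(24964 + 98/9) = (44173 + 180)*(224774/9) = 44353*(224774/9) = 9969401222/9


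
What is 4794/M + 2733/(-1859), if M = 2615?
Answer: 1765251/4861285 ≈ 0.36312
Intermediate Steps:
4794/M + 2733/(-1859) = 4794/2615 + 2733/(-1859) = 4794*(1/2615) + 2733*(-1/1859) = 4794/2615 - 2733/1859 = 1765251/4861285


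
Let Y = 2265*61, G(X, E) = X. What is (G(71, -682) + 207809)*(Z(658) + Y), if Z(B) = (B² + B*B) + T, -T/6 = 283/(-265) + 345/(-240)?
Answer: 11062900823713/53 ≈ 2.0873e+11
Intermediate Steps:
T = 31869/2120 (T = -6*(283/(-265) + 345/(-240)) = -6*(283*(-1/265) + 345*(-1/240)) = -6*(-283/265 - 23/16) = -6*(-10623/4240) = 31869/2120 ≈ 15.033)
Y = 138165
Z(B) = 31869/2120 + 2*B² (Z(B) = (B² + B*B) + 31869/2120 = (B² + B²) + 31869/2120 = 2*B² + 31869/2120 = 31869/2120 + 2*B²)
(G(71, -682) + 207809)*(Z(658) + Y) = (71 + 207809)*((31869/2120 + 2*658²) + 138165) = 207880*((31869/2120 + 2*432964) + 138165) = 207880*((31869/2120 + 865928) + 138165) = 207880*(1835799229/2120 + 138165) = 207880*(2128709029/2120) = 11062900823713/53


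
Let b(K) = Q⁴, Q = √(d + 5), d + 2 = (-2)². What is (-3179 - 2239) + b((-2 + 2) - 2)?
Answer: -5369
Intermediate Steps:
d = 2 (d = -2 + (-2)² = -2 + 4 = 2)
Q = √7 (Q = √(2 + 5) = √7 ≈ 2.6458)
b(K) = 49 (b(K) = (√7)⁴ = 49)
(-3179 - 2239) + b((-2 + 2) - 2) = (-3179 - 2239) + 49 = -5418 + 49 = -5369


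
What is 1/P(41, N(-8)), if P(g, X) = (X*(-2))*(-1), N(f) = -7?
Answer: -1/14 ≈ -0.071429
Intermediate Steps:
P(g, X) = 2*X (P(g, X) = -2*X*(-1) = 2*X)
1/P(41, N(-8)) = 1/(2*(-7)) = 1/(-14) = -1/14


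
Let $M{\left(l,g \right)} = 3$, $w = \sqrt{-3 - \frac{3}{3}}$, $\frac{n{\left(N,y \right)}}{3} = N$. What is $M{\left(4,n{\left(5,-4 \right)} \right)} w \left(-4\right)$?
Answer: $- 24 i \approx - 24.0 i$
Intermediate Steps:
$n{\left(N,y \right)} = 3 N$
$w = 2 i$ ($w = \sqrt{-3 - 1} = \sqrt{-4} = 2 i \approx 2.0 i$)
$M{\left(4,n{\left(5,-4 \right)} \right)} w \left(-4\right) = 3 \cdot 2 i \left(-4\right) = 6 i \left(-4\right) = - 24 i$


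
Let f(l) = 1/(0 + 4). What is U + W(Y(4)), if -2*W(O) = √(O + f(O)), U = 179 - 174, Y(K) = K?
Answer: 5 - √17/4 ≈ 3.9692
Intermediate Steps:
f(l) = ¼ (f(l) = 1/4 = ¼)
U = 5
W(O) = -√(¼ + O)/2 (W(O) = -√(O + ¼)/2 = -√(¼ + O)/2)
U + W(Y(4)) = 5 - √(1 + 4*4)/4 = 5 - √(1 + 16)/4 = 5 - √17/4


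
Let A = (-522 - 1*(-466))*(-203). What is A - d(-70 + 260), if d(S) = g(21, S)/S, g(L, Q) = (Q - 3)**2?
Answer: 2124951/190 ≈ 11184.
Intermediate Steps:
g(L, Q) = (-3 + Q)**2
A = 11368 (A = (-522 + 466)*(-203) = -56*(-203) = 11368)
d(S) = (-3 + S)**2/S
A - d(-70 + 260) = 11368 - (-3 + (-70 + 260))**2/(-70 + 260) = 11368 - (-3 + 190)**2/190 = 11368 - 187**2/190 = 11368 - 34969/190 = 2124951/190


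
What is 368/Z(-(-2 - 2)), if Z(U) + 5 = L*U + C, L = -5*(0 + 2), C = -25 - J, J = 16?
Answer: -184/43 ≈ -4.2791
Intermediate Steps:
C = -41 (C = -25 - 1*16 = -25 - 16 = -41)
L = -10 (L = -5*2 = -10)
Z(U) = -46 - 10*U (Z(U) = -5 + (-10*U - 41) = -5 + (-41 - 10*U) = -46 - 10*U)
368/Z(-(-2 - 2)) = 368/(-46 - (-10)*(-2 - 2)) = 368/(-46 - (-10)*(-4)) = 368/(-46 - 10*4) = 368/(-46 - 40) = 368/(-86) = 368*(-1/86) = -184/43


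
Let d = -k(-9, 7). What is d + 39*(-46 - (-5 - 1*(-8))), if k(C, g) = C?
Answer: -1902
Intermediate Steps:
d = 9 (d = -1*(-9) = 9)
d + 39*(-46 - (-5 - 1*(-8))) = 9 + 39*(-46 - (-5 - 1*(-8))) = 9 + 39*(-46 - (-5 + 8)) = 9 + 39*(-46 - 1*3) = 9 + 39*(-46 - 3) = 9 + 39*(-49) = 9 - 1911 = -1902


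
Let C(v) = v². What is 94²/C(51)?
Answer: 8836/2601 ≈ 3.3972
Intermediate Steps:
94²/C(51) = 94²/(51²) = 8836/2601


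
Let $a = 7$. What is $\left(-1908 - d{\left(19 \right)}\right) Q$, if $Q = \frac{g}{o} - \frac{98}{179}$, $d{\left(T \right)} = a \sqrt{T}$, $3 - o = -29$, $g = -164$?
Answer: $\frac{3874671}{358} + \frac{56861 \sqrt{19}}{1432} \approx 10996.0$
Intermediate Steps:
$o = 32$ ($o = 3 - -29 = 3 + 29 = 32$)
$d{\left(T \right)} = 7 \sqrt{T}$
$Q = - \frac{8123}{1432}$ ($Q = - \frac{164}{32} - \frac{98}{179} = \left(-164\right) \frac{1}{32} - \frac{98}{179} = - \frac{41}{8} - \frac{98}{179} = - \frac{8123}{1432} \approx -5.6725$)
$\left(-1908 - d{\left(19 \right)}\right) Q = \left(-1908 - 7 \sqrt{19}\right) \left(- \frac{8123}{1432}\right) = \frac{3874671}{358} + \frac{56861 \sqrt{19}}{1432}$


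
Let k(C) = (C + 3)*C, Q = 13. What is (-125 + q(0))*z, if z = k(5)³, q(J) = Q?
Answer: -7168000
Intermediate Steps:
k(C) = C*(3 + C) (k(C) = (3 + C)*C = C*(3 + C))
q(J) = 13
z = 64000 (z = (5*(3 + 5))³ = (5*8)³ = 40³ = 64000)
(-125 + q(0))*z = (-125 + 13)*64000 = -112*64000 = -7168000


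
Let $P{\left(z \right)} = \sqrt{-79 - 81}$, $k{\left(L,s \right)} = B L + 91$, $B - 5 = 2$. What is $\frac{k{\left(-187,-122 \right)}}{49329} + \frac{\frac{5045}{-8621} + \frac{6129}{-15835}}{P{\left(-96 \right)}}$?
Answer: $- \frac{2}{81} + \frac{33181421 i \sqrt{10}}{1365135350} \approx -0.024691 + 0.076863 i$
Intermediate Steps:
$B = 7$ ($B = 5 + 2 = 7$)
$k{\left(L,s \right)} = 91 + 7 L$ ($k{\left(L,s \right)} = 7 L + 91 = 91 + 7 L$)
$P{\left(z \right)} = 4 i \sqrt{10}$ ($P{\left(z \right)} = \sqrt{-160} = 4 i \sqrt{10}$)
$\frac{k{\left(-187,-122 \right)}}{49329} + \frac{\frac{5045}{-8621} + \frac{6129}{-15835}}{P{\left(-96 \right)}} = \frac{91 + 7 \left(-187\right)}{49329} + \frac{\frac{5045}{-8621} + \frac{6129}{-15835}}{4 i \sqrt{10}} = \left(91 - 1309\right) \frac{1}{49329} + \left(5045 \left(- \frac{1}{8621}\right) + 6129 \left(- \frac{1}{15835}\right)\right) \left(- \frac{i \sqrt{10}}{40}\right) = \left(-1218\right) \frac{1}{49329} + \left(- \frac{5045}{8621} - \frac{6129}{15835}\right) \left(- \frac{i \sqrt{10}}{40}\right) = - \frac{2}{81} - \frac{132725684 \left(- \frac{i \sqrt{10}}{40}\right)}{136513535} = - \frac{2}{81} + \frac{33181421 i \sqrt{10}}{1365135350}$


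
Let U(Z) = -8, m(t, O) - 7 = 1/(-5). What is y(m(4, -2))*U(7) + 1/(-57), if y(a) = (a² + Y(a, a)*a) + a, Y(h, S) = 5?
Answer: -992281/1425 ≈ -696.34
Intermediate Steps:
m(t, O) = 34/5 (m(t, O) = 7 + 1/(-5) = 7 - ⅕ = 34/5)
y(a) = a² + 6*a (y(a) = (a² + 5*a) + a = a² + 6*a)
y(m(4, -2))*U(7) + 1/(-57) = (34*(6 + 34/5)/5)*(-8) + 1/(-57) = ((34/5)*(64/5))*(-8) - 1/57 = (2176/25)*(-8) - 1/57 = -17408/25 - 1/57 = -992281/1425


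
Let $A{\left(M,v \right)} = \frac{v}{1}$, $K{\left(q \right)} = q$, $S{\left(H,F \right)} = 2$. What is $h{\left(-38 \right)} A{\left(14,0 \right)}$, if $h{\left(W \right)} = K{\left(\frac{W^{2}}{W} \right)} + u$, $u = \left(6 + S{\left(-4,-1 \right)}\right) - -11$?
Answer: $0$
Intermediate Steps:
$A{\left(M,v \right)} = v$ ($A{\left(M,v \right)} = v 1 = v$)
$u = 19$ ($u = \left(6 + 2\right) - -11 = 8 + 11 = 19$)
$h{\left(W \right)} = 19 + W$ ($h{\left(W \right)} = \frac{W^{2}}{W} + 19 = W + 19 = 19 + W$)
$h{\left(-38 \right)} A{\left(14,0 \right)} = \left(19 - 38\right) 0 = \left(-19\right) 0 = 0$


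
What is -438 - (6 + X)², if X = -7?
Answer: -439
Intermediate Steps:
-438 - (6 + X)² = -438 - (6 - 7)² = -438 - 1*(-1)² = -438 - 1*1 = -438 - 1 = -439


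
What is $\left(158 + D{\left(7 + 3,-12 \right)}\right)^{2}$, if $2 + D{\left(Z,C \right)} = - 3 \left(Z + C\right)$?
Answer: $26244$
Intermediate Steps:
$D{\left(Z,C \right)} = -2 - 3 C - 3 Z$ ($D{\left(Z,C \right)} = -2 - 3 \left(Z + C\right) = -2 - 3 \left(C + Z\right) = -2 - \left(3 C + 3 Z\right) = -2 - 3 C - 3 Z$)
$\left(158 + D{\left(7 + 3,-12 \right)}\right)^{2} = \left(158 - \left(-34 + 3 \left(7 + 3\right)\right)\right)^{2} = \left(158 - -4\right)^{2} = \left(158 + 4\right)^{2} = 162^{2} = 26244$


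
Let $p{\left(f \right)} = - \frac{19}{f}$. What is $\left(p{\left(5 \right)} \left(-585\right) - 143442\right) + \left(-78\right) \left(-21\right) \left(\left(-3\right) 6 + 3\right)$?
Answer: $-165789$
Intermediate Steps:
$\left(p{\left(5 \right)} \left(-585\right) - 143442\right) + \left(-78\right) \left(-21\right) \left(\left(-3\right) 6 + 3\right) = \left(- \frac{19}{5} \left(-585\right) - 143442\right) + \left(-78\right) \left(-21\right) \left(\left(-3\right) 6 + 3\right) = \left(\left(-19\right) \frac{1}{5} \left(-585\right) - 143442\right) + 1638 \left(-18 + 3\right) = \left(\left(- \frac{19}{5}\right) \left(-585\right) - 143442\right) + 1638 \left(-15\right) = \left(2223 - 143442\right) - 24570 = -141219 - 24570 = -165789$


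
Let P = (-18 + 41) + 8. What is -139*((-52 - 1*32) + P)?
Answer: 7367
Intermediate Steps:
P = 31 (P = 23 + 8 = 31)
-139*((-52 - 1*32) + P) = -139*((-52 - 1*32) + 31) = -139*((-52 - 32) + 31) = -139*(-84 + 31) = -139*(-53) = 7367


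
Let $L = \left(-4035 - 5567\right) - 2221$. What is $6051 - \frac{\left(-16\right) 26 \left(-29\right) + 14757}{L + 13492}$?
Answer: $\frac{10072298}{1669} \approx 6034.9$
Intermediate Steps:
$L = -11823$ ($L = -9602 - 2221 = -11823$)
$6051 - \frac{\left(-16\right) 26 \left(-29\right) + 14757}{L + 13492} = 6051 - \frac{\left(-16\right) 26 \left(-29\right) + 14757}{-11823 + 13492} = 6051 - \frac{\left(-416\right) \left(-29\right) + 14757}{1669} = 6051 - \left(12064 + 14757\right) \frac{1}{1669} = 6051 - 26821 \cdot \frac{1}{1669} = 6051 - \frac{26821}{1669} = \frac{10072298}{1669}$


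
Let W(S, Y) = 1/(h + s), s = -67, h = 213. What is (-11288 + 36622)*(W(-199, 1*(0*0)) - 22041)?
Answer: -40762215995/73 ≈ -5.5839e+8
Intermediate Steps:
W(S, Y) = 1/146 (W(S, Y) = 1/(213 - 67) = 1/146)
(-11288 + 36622)*(W(-199, 1*(0*0)) - 22041) = (-11288 + 36622)*(1/146 - 22041) = 25334*(-3217985/146) = -40762215995/73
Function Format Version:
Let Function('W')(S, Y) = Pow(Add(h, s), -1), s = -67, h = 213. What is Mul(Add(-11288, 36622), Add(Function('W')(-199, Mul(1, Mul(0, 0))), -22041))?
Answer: Rational(-40762215995, 73) ≈ -5.5839e+8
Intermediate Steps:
Function('W')(S, Y) = Rational(1, 146) (Function('W')(S, Y) = Pow(Add(213, -67), -1) = Pow(146, -1) = Rational(1, 146))
Mul(Add(-11288, 36622), Add(Function('W')(-199, Mul(1, Mul(0, 0))), -22041)) = Mul(Add(-11288, 36622), Add(Rational(1, 146), -22041)) = Mul(25334, Rational(-3217985, 146)) = Rational(-40762215995, 73)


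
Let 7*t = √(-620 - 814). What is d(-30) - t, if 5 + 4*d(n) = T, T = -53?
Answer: -29/2 - I*√1434/7 ≈ -14.5 - 5.4097*I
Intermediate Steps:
t = I*√1434/7 (t = √(-620 - 814)/7 = √(-1434)/7 = (I*√1434)/7 = I*√1434/7 ≈ 5.4097*I)
d(n) = -29/2 (d(n) = -5/4 + (¼)*(-53) = -5/4 - 53/4 = -29/2)
d(-30) - t = -29/2 - I*√1434/7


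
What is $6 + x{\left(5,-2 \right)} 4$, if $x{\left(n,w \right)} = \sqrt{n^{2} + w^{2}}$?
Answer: $6 + 4 \sqrt{29} \approx 27.541$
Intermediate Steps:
$6 + x{\left(5,-2 \right)} 4 = 6 + \sqrt{5^{2} + \left(-2\right)^{2}} \cdot 4 = 6 + \sqrt{25 + 4} \cdot 4 = 6 + \sqrt{29} \cdot 4 = 6 + 4 \sqrt{29}$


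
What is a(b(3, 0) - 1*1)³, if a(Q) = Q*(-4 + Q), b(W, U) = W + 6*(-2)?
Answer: 2744000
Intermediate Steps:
b(W, U) = -12 + W (b(W, U) = W - 12 = -12 + W)
a(b(3, 0) - 1*1)³ = (((-12 + 3) - 1*1)*(-4 + ((-12 + 3) - 1*1)))³ = ((-9 - 1)*(-4 + (-9 - 1)))³ = (-10*(-4 - 10))³ = (-10*(-14))³ = 140³ = 2744000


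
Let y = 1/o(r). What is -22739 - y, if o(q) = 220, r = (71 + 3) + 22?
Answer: -5002581/220 ≈ -22739.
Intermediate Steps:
r = 96 (r = 74 + 22 = 96)
y = 1/220 ≈ 0.0045455
-22739 - y = -22739 - 1*1/220 = -22739 - 1/220 = -5002581/220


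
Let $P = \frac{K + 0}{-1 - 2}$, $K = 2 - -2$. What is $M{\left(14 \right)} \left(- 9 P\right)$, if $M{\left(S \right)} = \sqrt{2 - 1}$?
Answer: $12$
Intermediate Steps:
$K = 4$ ($K = 2 + 2 = 4$)
$P = - \frac{4}{3}$ ($P = \frac{4 + 0}{-1 - 2} = \frac{4}{-3} = 4 \left(- \frac{1}{3}\right) = - \frac{4}{3} \approx -1.3333$)
$M{\left(S \right)} = 1$ ($M{\left(S \right)} = \sqrt{1} = 1$)
$M{\left(14 \right)} \left(- 9 P\right) = 1 \left(\left(-9\right) \left(- \frac{4}{3}\right)\right) = 1 \cdot 12 = 12$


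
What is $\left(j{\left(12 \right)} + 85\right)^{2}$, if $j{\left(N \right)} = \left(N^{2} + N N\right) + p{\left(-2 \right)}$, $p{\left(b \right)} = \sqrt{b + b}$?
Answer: $139125 + 1492 i \approx 1.3913 \cdot 10^{5} + 1492.0 i$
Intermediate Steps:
$p{\left(b \right)} = \sqrt{2} \sqrt{b}$ ($p{\left(b \right)} = \sqrt{2 b} = \sqrt{2} \sqrt{b}$)
$j{\left(N \right)} = 2 i + 2 N^{2}$ ($j{\left(N \right)} = \left(N^{2} + N N\right) + \sqrt{2} \sqrt{-2} = \left(N^{2} + N^{2}\right) + \sqrt{2} i \sqrt{2} = 2 N^{2} + 2 i = 2 i + 2 N^{2}$)
$\left(j{\left(12 \right)} + 85\right)^{2} = \left(\left(2 i + 2 \cdot 12^{2}\right) + 85\right)^{2} = \left(\left(2 i + 2 \cdot 144\right) + 85\right)^{2} = \left(\left(2 i + 288\right) + 85\right)^{2} = \left(\left(288 + 2 i\right) + 85\right)^{2} = \left(373 + 2 i\right)^{2}$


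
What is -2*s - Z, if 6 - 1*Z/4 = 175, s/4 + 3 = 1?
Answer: 692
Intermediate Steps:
s = -8 (s = -12 + 4*1 = -12 + 4 = -8)
Z = -676 (Z = 24 - 4*175 = 24 - 700 = -676)
-2*s - Z = -2*(-8) - 1*(-676) = 16 + 676 = 692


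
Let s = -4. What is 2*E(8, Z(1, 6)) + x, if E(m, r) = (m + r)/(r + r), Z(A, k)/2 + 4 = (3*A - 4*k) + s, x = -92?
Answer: -2643/29 ≈ -91.138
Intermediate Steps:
Z(A, k) = -16 - 8*k + 6*A (Z(A, k) = -8 + 2*((3*A - 4*k) - 4) = -8 + 2*((-4*k + 3*A) - 4) = -8 + 2*(-4 - 4*k + 3*A) = -8 + (-8 - 8*k + 6*A) = -16 - 8*k + 6*A)
E(m, r) = (m + r)/(2*r) (E(m, r) = (m + r)/((2*r)) = (m + r)*(1/(2*r)) = (m + r)/(2*r))
2*E(8, Z(1, 6)) + x = 2*((8 + (-16 - 8*6 + 6*1))/(2*(-16 - 8*6 + 6*1))) - 92 = 2*((8 + (-16 - 48 + 6))/(2*(-16 - 48 + 6))) - 92 = 2*((½)*(8 - 58)/(-58)) - 92 = 2*((½)*(-1/58)*(-50)) - 92 = 2*(25/58) - 92 = 25/29 - 92 = -2643/29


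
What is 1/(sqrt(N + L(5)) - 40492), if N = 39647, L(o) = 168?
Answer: -40492/1639562249 - sqrt(39815)/1639562249 ≈ -2.4819e-5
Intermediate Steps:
1/(sqrt(N + L(5)) - 40492) = 1/(sqrt(39647 + 168) - 40492) = 1/(sqrt(39815) - 40492) = 1/(-40492 + sqrt(39815))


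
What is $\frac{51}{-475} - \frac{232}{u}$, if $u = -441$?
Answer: $\frac{87709}{209475} \approx 0.41871$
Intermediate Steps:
$\frac{51}{-475} - \frac{232}{u} = \frac{51}{-475} - \frac{232}{-441} = 51 \left(- \frac{1}{475}\right) - - \frac{232}{441} = - \frac{51}{475} + \frac{232}{441} = \frac{87709}{209475}$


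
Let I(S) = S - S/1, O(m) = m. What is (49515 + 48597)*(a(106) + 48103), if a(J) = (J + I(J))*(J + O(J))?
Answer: 6924254400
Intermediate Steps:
I(S) = 0 (I(S) = S - S = 0)
a(J) = 2*J² (a(J) = (J + 0)*(J + J) = J*(2*J) = 2*J²)
(49515 + 48597)*(a(106) + 48103) = (49515 + 48597)*(2*106² + 48103) = 98112*(2*11236 + 48103) = 98112*(22472 + 48103) = 98112*70575 = 6924254400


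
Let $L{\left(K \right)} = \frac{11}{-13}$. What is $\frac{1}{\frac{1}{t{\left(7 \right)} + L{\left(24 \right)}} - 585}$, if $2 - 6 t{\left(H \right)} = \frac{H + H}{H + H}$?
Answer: $- \frac{53}{31083} \approx -0.0017051$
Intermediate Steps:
$L{\left(K \right)} = - \frac{11}{13}$ ($L{\left(K \right)} = 11 \left(- \frac{1}{13}\right) = - \frac{11}{13}$)
$t{\left(H \right)} = \frac{1}{6}$ ($t{\left(H \right)} = \frac{1}{3} - \frac{\left(H + H\right) \frac{1}{H + H}}{6} = \frac{1}{3} - \frac{2 H \frac{1}{2 H}}{6} = \frac{1}{3} - \frac{1}{6} = \frac{1}{6}$)
$\frac{1}{\frac{1}{t{\left(7 \right)} + L{\left(24 \right)}} - 585} = \frac{1}{\frac{1}{\frac{1}{6} - \frac{11}{13}} - 585} = \frac{1}{\frac{1}{- \frac{53}{78}} - 585} = \frac{1}{- \frac{78}{53} - 585} = \frac{1}{- \frac{31083}{53}} = - \frac{53}{31083}$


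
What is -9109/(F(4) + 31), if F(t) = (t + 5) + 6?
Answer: -9109/46 ≈ -198.02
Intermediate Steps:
F(t) = 11 + t (F(t) = (5 + t) + 6 = 11 + t)
-9109/(F(4) + 31) = -9109/((11 + 4) + 31) = -9109/(15 + 31) = -9109/46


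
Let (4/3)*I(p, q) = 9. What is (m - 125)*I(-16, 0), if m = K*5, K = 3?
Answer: -1485/2 ≈ -742.50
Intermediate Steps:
I(p, q) = 27/4 (I(p, q) = (3/4)*9 = 27/4)
m = 15 (m = 3*5 = 15)
(m - 125)*I(-16, 0) = (15 - 125)*(27/4) = -110*27/4 = -1485/2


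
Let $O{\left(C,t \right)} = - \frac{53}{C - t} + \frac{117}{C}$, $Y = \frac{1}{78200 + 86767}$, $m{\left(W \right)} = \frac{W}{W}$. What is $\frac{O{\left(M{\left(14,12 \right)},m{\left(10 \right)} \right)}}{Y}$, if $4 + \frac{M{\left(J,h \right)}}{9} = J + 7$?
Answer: $\frac{177339525}{2584} \approx 68630.0$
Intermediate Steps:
$m{\left(W \right)} = 1$
$Y = \frac{1}{164967} \approx 6.0618 \cdot 10^{-6}$
$M{\left(J,h \right)} = 27 + 9 J$ ($M{\left(J,h \right)} = -36 + 9 \left(J + 7\right) = -36 + 9 \left(7 + J\right) = -36 + \left(63 + 9 J\right) = 27 + 9 J$)
$\frac{O{\left(M{\left(14,12 \right)},m{\left(10 \right)} \right)}}{Y} = \frac{\left(-117\right) 1 + 64 \left(27 + 9 \cdot 14\right)}{\left(27 + 9 \cdot 14\right) \left(\left(27 + 9 \cdot 14\right) - 1\right)} \frac{1}{\frac{1}{164967}} = \frac{-117 + 64 \left(27 + 126\right)}{\left(27 + 126\right) \left(\left(27 + 126\right) - 1\right)} 164967 = \frac{-117 + 64 \cdot 153}{153 \left(153 - 1\right)} 164967 = \frac{-117 + 9792}{153 \cdot 152} \cdot 164967 = \frac{1}{153} \cdot \frac{1}{152} \cdot 9675 \cdot 164967 = \frac{1075}{2584} \cdot 164967 = \frac{177339525}{2584}$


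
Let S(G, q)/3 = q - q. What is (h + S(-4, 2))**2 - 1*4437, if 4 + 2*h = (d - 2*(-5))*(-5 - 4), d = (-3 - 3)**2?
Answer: 39244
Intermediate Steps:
d = 36 (d = (-6)**2 = 36)
S(G, q) = 0 (S(G, q) = 3*(q - q) = 3*0 = 0)
h = -209 (h = -2 + ((36 - 2*(-5))*(-5 - 4))/2 = -2 + ((36 + 10)*(-9))/2 = -2 + (46*(-9))/2 = -2 + (1/2)*(-414) = -2 - 207 = -209)
(h + S(-4, 2))**2 - 1*4437 = (-209 + 0)**2 - 1*4437 = (-209)**2 - 4437 = 43681 - 4437 = 39244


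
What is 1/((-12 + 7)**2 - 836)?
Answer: -1/811 ≈ -0.0012330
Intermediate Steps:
1/((-12 + 7)**2 - 836) = 1/((-5)**2 - 836) = 1/(25 - 836) = 1/(-811) = -1/811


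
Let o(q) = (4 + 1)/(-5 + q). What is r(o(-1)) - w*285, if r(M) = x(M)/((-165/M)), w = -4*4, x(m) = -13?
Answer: 902867/198 ≈ 4559.9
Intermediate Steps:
w = -16
o(q) = 5/(-5 + q)
r(M) = 13*M/165 (r(M) = -13*(-M/165) = -(-13)*M/165 = 13*M/165)
r(o(-1)) - w*285 = 13*(5/(-5 - 1))/165 - (-16)*285 = 13*(5/(-6))/165 - 1*(-4560) = 13*(5*(-⅙))/165 + 4560 = (13/165)*(-⅚) + 4560 = -13/198 + 4560 = 902867/198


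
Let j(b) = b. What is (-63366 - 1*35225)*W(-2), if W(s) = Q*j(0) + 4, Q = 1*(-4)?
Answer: -394364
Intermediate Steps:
Q = -4
W(s) = 4 (W(s) = -4*0 + 4 = 0 + 4 = 4)
(-63366 - 1*35225)*W(-2) = (-63366 - 1*35225)*4 = (-63366 - 35225)*4 = -98591*4 = -394364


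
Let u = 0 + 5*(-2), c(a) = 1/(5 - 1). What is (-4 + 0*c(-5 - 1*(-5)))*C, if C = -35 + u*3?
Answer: 260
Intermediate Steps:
c(a) = 1/4
u = -10 (u = 0 - 10 = -10)
C = -65 (C = -35 - 10*3 = -35 - 30 = -65)
(-4 + 0*c(-5 - 1*(-5)))*C = (-4 + 0*(1/4))*(-65) = (-4 + 0)*(-65) = -4*(-65) = 260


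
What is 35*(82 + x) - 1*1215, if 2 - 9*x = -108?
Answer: 18745/9 ≈ 2082.8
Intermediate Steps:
x = 110/9 (x = 2/9 - 1/9*(-108) = 2/9 + 12 = 110/9 ≈ 12.222)
35*(82 + x) - 1*1215 = 35*(82 + 110/9) - 1*1215 = 35*(848/9) - 1215 = 29680/9 - 1215 = 18745/9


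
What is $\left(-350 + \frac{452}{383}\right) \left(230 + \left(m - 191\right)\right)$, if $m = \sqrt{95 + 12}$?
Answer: $- \frac{5210322}{383} - \frac{133598 \sqrt{107}}{383} \approx -17212.0$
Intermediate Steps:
$m = \sqrt{107} \approx 10.344$
$\left(-350 + \frac{452}{383}\right) \left(230 + \left(m - 191\right)\right) = \left(-350 + \frac{452}{383}\right) \left(230 + \left(\sqrt{107} - 191\right)\right) = \left(-350 + 452 \cdot \frac{1}{383}\right) \left(230 - \left(191 - \sqrt{107}\right)\right) = \left(-350 + \frac{452}{383}\right) \left(230 - \left(191 - \sqrt{107}\right)\right) = - \frac{133598 \left(39 + \sqrt{107}\right)}{383} = - \frac{5210322}{383} - \frac{133598 \sqrt{107}}{383}$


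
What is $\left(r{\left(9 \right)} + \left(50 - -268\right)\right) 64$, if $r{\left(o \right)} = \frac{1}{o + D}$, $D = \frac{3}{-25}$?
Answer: $\frac{2259872}{111} \approx 20359.0$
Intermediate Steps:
$D = - \frac{3}{25}$ ($D = 3 \left(- \frac{1}{25}\right) = - \frac{3}{25} \approx -0.12$)
$r{\left(o \right)} = \frac{1}{- \frac{3}{25} + o}$ ($r{\left(o \right)} = \frac{1}{o - \frac{3}{25}} = \frac{1}{- \frac{3}{25} + o}$)
$\left(r{\left(9 \right)} + \left(50 - -268\right)\right) 64 = \left(\frac{25}{-3 + 25 \cdot 9} + \left(50 - -268\right)\right) 64 = \left(\frac{25}{-3 + 225} + \left(50 + 268\right)\right) 64 = \left(\frac{25}{222} + 318\right) 64 = \frac{70621}{222} \cdot 64 = \frac{2259872}{111}$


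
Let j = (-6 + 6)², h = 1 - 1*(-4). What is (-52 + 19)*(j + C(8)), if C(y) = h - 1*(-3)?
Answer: -264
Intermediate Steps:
h = 5 (h = 1 + 4 = 5)
j = 0 (j = 0² = 0)
C(y) = 8 (C(y) = 5 - 1*(-3) = 5 + 3 = 8)
(-52 + 19)*(j + C(8)) = (-52 + 19)*(0 + 8) = -33*8 = -264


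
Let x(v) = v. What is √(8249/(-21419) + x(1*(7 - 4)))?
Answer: 2*√299908838/21419 ≈ 1.6171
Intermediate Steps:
√(8249/(-21419) + x(1*(7 - 4))) = √(8249/(-21419) + 1*(7 - 4)) = √(8249*(-1/21419) + 1*3) = √(-8249/21419 + 3) = √(56008/21419) = 2*√299908838/21419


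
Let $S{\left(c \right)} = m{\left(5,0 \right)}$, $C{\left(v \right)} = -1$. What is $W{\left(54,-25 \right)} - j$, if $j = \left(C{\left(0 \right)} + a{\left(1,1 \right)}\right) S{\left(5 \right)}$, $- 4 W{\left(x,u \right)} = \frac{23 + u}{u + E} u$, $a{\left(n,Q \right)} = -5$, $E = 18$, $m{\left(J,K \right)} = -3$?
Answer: $- \frac{227}{14} \approx -16.214$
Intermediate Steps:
$S{\left(c \right)} = -3$
$W{\left(x,u \right)} = - \frac{u \left(23 + u\right)}{4 \left(18 + u\right)}$ ($W{\left(x,u \right)} = - \frac{\frac{23 + u}{u + 18} u}{4} = - \frac{\frac{23 + u}{18 + u} u}{4} = - \frac{u \frac{1}{18 + u} \left(23 + u\right)}{4} = - \frac{u \left(23 + u\right)}{4 \left(18 + u\right)}$)
$j = 18$ ($j = \left(-1 - 5\right) \left(-3\right) = \left(-6\right) \left(-3\right) = 18$)
$W{\left(54,-25 \right)} - j = \left(-1\right) \left(-25\right) \frac{1}{72 + 4 \left(-25\right)} \left(23 - 25\right) - 18 = \left(-1\right) \left(-25\right) \frac{1}{72 - 100} \left(-2\right) - 18 = \left(-1\right) \left(-25\right) \frac{1}{-28} \left(-2\right) - 18 = \left(-1\right) \left(-25\right) \left(- \frac{1}{28}\right) \left(-2\right) - 18 = \frac{25}{14} - 18 = - \frac{227}{14}$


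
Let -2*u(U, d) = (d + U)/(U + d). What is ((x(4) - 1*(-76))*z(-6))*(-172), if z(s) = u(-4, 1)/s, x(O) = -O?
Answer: -1032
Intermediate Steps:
u(U, d) = -½ (u(U, d) = -(d + U)/(2*(U + d)) = -(U + d)/(2*(U + d)) = -½*1 = -½)
z(s) = -1/(2*s)
((x(4) - 1*(-76))*z(-6))*(-172) = ((-1*4 - 1*(-76))*(-½/(-6)))*(-172) = ((-4 + 76)*(-½*(-⅙)))*(-172) = (72*(1/12))*(-172) = 6*(-172) = -1032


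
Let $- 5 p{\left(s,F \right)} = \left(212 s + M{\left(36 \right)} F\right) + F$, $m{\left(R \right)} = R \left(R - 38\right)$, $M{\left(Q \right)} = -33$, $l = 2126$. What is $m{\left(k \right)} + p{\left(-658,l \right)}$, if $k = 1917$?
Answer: $\frac{18217743}{5} \approx 3.6435 \cdot 10^{6}$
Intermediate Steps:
$m{\left(R \right)} = R \left(-38 + R\right)$
$p{\left(s,F \right)} = - \frac{212 s}{5} + \frac{32 F}{5}$ ($p{\left(s,F \right)} = - \frac{\left(212 s - 33 F\right) + F}{5} = - \frac{\left(- 33 F + 212 s\right) + F}{5} = - \frac{- 32 F + 212 s}{5} = - \frac{212 s}{5} + \frac{32 F}{5}$)
$m{\left(k \right)} + p{\left(-658,l \right)} = 1917 \left(-38 + 1917\right) + \left(\left(- \frac{212}{5}\right) \left(-658\right) + \frac{32}{5} \cdot 2126\right) = 1917 \cdot 1879 + \left(\frac{139496}{5} + \frac{68032}{5}\right) = 3602043 + \frac{207528}{5} = \frac{18217743}{5}$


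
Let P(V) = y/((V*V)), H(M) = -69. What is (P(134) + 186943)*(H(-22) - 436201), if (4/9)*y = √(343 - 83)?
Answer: -81557622610 - 1963215*√65/17956 ≈ -8.1558e+10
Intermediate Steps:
y = 9*√65/2 (y = 9*√(343 - 83)/4 = 9*√260/4 = 9*(2*√65)/4 = 9*√65/2 ≈ 36.280)
P(V) = 9*√65/(2*V²) (P(V) = (9*√65/2)/((V*V)) = (9*√65/2)/(V²) = (9*√65/2)/V² = 9*√65/(2*V²))
(P(134) + 186943)*(H(-22) - 436201) = ((9/2)*√65/134² + 186943)*(-69 - 436201) = ((9/2)*√65*(1/17956) + 186943)*(-436270) = (9*√65/35912 + 186943)*(-436270) = (186943 + 9*√65/35912)*(-436270) = -81557622610 - 1963215*√65/17956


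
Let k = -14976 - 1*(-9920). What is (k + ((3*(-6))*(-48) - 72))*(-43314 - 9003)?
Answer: 223079688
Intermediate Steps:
k = -5056 (k = -14976 + 9920 = -5056)
(k + ((3*(-6))*(-48) - 72))*(-43314 - 9003) = (-5056 + ((3*(-6))*(-48) - 72))*(-43314 - 9003) = (-5056 + (-18*(-48) - 72))*(-52317) = (-5056 + (864 - 72))*(-52317) = (-5056 + 792)*(-52317) = -4264*(-52317) = 223079688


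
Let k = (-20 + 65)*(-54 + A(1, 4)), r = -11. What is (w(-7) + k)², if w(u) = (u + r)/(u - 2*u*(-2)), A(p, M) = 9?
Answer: 5020714449/1225 ≈ 4.0985e+6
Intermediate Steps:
w(u) = (-11 + u)/(5*u) (w(u) = (u - 11)/(u - 2*u*(-2)) = (-11 + u)/(u + 4*u) = (-11 + u)/((5*u)) = (-11 + u)*(1/(5*u)) = (-11 + u)/(5*u))
k = -2025 (k = (-20 + 65)*(-54 + 9) = 45*(-45) = -2025)
(w(-7) + k)² = ((⅕)*(-11 - 7)/(-7) - 2025)² = ((⅕)*(-⅐)*(-18) - 2025)² = (18/35 - 2025)² = (-70857/35)² = 5020714449/1225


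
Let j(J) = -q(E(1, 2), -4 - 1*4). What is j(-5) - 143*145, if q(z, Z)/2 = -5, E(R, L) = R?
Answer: -20725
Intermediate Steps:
q(z, Z) = -10 (q(z, Z) = 2*(-5) = -10)
j(J) = 10 (j(J) = -1*(-10) = 10)
j(-5) - 143*145 = 10 - 143*145 = 10 - 20735 = -20725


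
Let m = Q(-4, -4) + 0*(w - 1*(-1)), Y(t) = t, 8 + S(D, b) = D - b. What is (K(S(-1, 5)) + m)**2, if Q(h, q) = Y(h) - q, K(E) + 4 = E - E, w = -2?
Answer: 16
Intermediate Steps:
S(D, b) = -8 + D - b (S(D, b) = -8 + (D - b) = -8 + D - b)
K(E) = -4 (K(E) = -4 + (E - E) = -4 + 0 = -4)
Q(h, q) = h - q
m = 0 (m = (-4 - 1*(-4)) + 0*(-2 - 1*(-1)) = (-4 + 4) + 0*(-2 + 1) = 0 + 0*(-1) = 0 + 0 = 0)
(K(S(-1, 5)) + m)**2 = (-4 + 0)**2 = (-4)**2 = 16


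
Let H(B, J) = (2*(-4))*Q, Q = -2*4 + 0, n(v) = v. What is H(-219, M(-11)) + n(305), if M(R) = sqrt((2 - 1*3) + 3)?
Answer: 369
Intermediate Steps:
M(R) = sqrt(2) (M(R) = sqrt((2 - 3) + 3) = sqrt(-1 + 3) = sqrt(2))
Q = -8 (Q = -8 + 0 = -8)
H(B, J) = 64 (H(B, J) = (2*(-4))*(-8) = -8*(-8) = 64)
H(-219, M(-11)) + n(305) = 64 + 305 = 369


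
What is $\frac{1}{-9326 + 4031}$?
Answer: $- \frac{1}{5295} \approx -0.00018886$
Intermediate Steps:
$\frac{1}{-9326 + 4031} = \frac{1}{-5295} = - \frac{1}{5295}$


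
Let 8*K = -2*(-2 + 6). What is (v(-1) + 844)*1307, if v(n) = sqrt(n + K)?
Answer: 1103108 + 1307*I*sqrt(2) ≈ 1.1031e+6 + 1848.4*I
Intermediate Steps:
K = -1 (K = (-2*(-2 + 6))/8 = (-2*4)/8 = (1/8)*(-8) = -1)
v(n) = sqrt(-1 + n) (v(n) = sqrt(n - 1) = sqrt(-1 + n))
(v(-1) + 844)*1307 = (sqrt(-1 - 1) + 844)*1307 = (sqrt(-2) + 844)*1307 = (I*sqrt(2) + 844)*1307 = (844 + I*sqrt(2))*1307 = 1103108 + 1307*I*sqrt(2)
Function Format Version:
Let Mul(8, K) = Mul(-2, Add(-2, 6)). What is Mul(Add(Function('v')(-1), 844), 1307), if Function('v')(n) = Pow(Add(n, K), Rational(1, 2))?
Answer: Add(1103108, Mul(1307, I, Pow(2, Rational(1, 2)))) ≈ Add(1.1031e+6, Mul(1848.4, I))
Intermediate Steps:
K = -1 (K = Mul(Rational(1, 8), Mul(-2, Add(-2, 6))) = Mul(Rational(1, 8), Mul(-2, 4)) = Mul(Rational(1, 8), -8) = -1)
Function('v')(n) = Pow(Add(-1, n), Rational(1, 2)) (Function('v')(n) = Pow(Add(n, -1), Rational(1, 2)) = Pow(Add(-1, n), Rational(1, 2)))
Mul(Add(Function('v')(-1), 844), 1307) = Mul(Add(Pow(Add(-1, -1), Rational(1, 2)), 844), 1307) = Mul(Add(Pow(-2, Rational(1, 2)), 844), 1307) = Mul(Add(Mul(I, Pow(2, Rational(1, 2))), 844), 1307) = Mul(Add(844, Mul(I, Pow(2, Rational(1, 2)))), 1307) = Add(1103108, Mul(1307, I, Pow(2, Rational(1, 2))))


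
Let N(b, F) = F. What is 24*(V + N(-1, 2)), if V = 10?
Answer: 288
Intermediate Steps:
24*(V + N(-1, 2)) = 24*(10 + 2) = 24*12 = 288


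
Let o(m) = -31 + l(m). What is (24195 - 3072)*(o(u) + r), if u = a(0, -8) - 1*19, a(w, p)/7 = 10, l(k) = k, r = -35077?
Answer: -740509011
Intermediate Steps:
a(w, p) = 70 (a(w, p) = 7*10 = 70)
u = 51 (u = 70 - 1*19 = 70 - 19 = 51)
o(m) = -31 + m
(24195 - 3072)*(o(u) + r) = (24195 - 3072)*((-31 + 51) - 35077) = 21123*(20 - 35077) = 21123*(-35057) = -740509011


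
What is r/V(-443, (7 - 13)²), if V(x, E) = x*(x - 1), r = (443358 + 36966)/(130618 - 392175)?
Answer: -40027/4287180787 ≈ -9.3364e-6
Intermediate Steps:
r = -480324/261557 (r = 480324/(-261557) = 480324*(-1/261557) = -480324/261557 ≈ -1.8364)
V(x, E) = x*(-1 + x)
r/V(-443, (7 - 13)²) = -480324*(-1/(443*(-1 - 443)))/261557 = -480324/(261557*((-443*(-444)))) = -480324/261557/196692 = -480324/261557*1/196692 = -40027/4287180787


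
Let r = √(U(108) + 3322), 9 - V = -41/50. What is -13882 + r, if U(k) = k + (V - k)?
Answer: -13882 + √333182/10 ≈ -13824.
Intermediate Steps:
V = 491/50 (V = 9 - (-41)/50 = 9 - 1*(-41/50) = 9 + 41/50 = 491/50 ≈ 9.8200)
U(k) = 491/50 (U(k) = k + (491/50 - k) = 491/50)
r = √333182/10 (r = √(491/50 + 3322) = √(166591/50) = √333182/10 ≈ 57.722)
-13882 + r = -13882 + √333182/10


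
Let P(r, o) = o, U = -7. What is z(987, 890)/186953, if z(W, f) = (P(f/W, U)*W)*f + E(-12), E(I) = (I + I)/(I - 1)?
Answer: -79937106/2430389 ≈ -32.891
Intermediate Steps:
E(I) = 2*I/(-1 + I) (E(I) = (2*I)/(-1 + I) = 2*I/(-1 + I))
z(W, f) = 24/13 - 7*W*f (z(W, f) = (-7*W)*f + 2*(-12)/(-1 - 12) = -7*W*f + 2*(-12)/(-13) = -7*W*f + 2*(-12)*(-1/13) = -7*W*f + 24/13 = 24/13 - 7*W*f)
z(987, 890)/186953 = (24/13 - 7*987*890)/186953 = (24/13 - 6149010)*(1/186953) = -79937106/13*1/186953 = -79937106/2430389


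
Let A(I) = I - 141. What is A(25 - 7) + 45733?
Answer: 45610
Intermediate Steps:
A(I) = -141 + I
A(25 - 7) + 45733 = (-141 + (25 - 7)) + 45733 = (-141 + 18) + 45733 = -123 + 45733 = 45610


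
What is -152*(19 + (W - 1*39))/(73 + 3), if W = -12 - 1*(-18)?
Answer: 28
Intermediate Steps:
W = 6 (W = -12 + 18 = 6)
-152*(19 + (W - 1*39))/(73 + 3) = -152*(19 + (6 - 1*39))/(73 + 3) = -152*(19 + (6 - 39))/76 = -152*(19 - 33)/76 = -(-2128)/76 = -152*(-7/38) = 28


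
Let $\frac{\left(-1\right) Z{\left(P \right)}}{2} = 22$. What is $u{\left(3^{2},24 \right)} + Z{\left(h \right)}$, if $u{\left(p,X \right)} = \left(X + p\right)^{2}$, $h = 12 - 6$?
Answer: $1045$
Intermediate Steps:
$h = 6$
$Z{\left(P \right)} = -44$ ($Z{\left(P \right)} = \left(-2\right) 22 = -44$)
$u{\left(3^{2},24 \right)} + Z{\left(h \right)} = \left(24 + 3^{2}\right)^{2} - 44 = \left(24 + 9\right)^{2} - 44 = 33^{2} - 44 = 1089 - 44 = 1045$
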